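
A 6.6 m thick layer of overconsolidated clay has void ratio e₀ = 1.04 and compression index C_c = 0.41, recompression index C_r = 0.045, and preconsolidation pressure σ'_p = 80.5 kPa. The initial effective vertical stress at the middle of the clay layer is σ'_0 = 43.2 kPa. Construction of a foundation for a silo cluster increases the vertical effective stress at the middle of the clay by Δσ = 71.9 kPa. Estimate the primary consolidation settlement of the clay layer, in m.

Final effective stress: σ'_f = 43.2 + 71.9 = 115.1 kPa.
σ'_f = 115.1 > σ'_p = 80.5 kPa, so the stress path crosses the preconsolidation pressure — recompression up to σ'_p, then virgin compression beyond:
S_c = H/(1+e₀)·[C_r·log₁₀(σ'_p/σ'_0) + C_c·log₁₀(σ'_f/σ'_p)]
    = 6.6/2.04 × [0.045×log₁₀(80.5/43.2) + 0.41×log₁₀(115.1/80.5)]
    = 3.2353 × [0.012164 + 0.063665] = 0.2453 m

S_c ≈ 0.245 m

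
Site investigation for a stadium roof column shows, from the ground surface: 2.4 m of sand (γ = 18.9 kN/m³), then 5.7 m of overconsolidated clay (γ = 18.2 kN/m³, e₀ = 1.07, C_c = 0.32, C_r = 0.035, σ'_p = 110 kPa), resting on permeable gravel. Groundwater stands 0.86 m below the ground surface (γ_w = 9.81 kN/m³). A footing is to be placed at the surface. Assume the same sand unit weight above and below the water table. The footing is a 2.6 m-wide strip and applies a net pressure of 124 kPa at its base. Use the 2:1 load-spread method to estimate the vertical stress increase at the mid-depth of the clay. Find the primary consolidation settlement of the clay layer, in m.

S_c ≈ 0.0236 m

Mid-depth of clay below the ground surface: z = 2.4 + 5.7/2 = 5.25 m.
Total vertical stress at mid-clay: σ_v = 18.9×2.4 + 18.2×2.85 = 97.23 kPa.
Pore pressure: u = 9.81×(5.25 − 0.86) = 43.066 kPa.
Initial effective stress: σ'_0 = σ_v − u = 97.23 − 43.066 = 54.164 kPa.
Stress increase at mid-clay by the 2:1 spreading method:
Δσ = qB/(B+z) = 124×2.6/(2.6+5.25) = 41.07 kPa
Final effective stress: σ'_f = 54.164 + 41.07 = 95.234 kPa.
σ'_f = 95.234 ≤ σ'_p = 110 kPa, so the clay remains overconsolidated and only the recompression index applies:
S_c = C_r·H/(1+e₀)·log₁₀(σ'_f/σ'_0) = 0.035×5.7/2.07×log₁₀(95.234/54.164)
    = 0.096376 × 0.24508 = 0.02362 m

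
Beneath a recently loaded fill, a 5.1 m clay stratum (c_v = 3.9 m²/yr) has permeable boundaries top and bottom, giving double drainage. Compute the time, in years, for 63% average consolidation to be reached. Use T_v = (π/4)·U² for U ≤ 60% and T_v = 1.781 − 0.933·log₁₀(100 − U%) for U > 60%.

t ≈ 0.53 years

Drainage path length: H_d = H/2 = 2.55 m (double drainage).
U > 60%: T_v = 1.781 − 0.933·log₁₀(100 − 63) = 0.31787.
t = T_v·H_d²/c_v = 0.31787×2.55²/3.9 = 0.53 years.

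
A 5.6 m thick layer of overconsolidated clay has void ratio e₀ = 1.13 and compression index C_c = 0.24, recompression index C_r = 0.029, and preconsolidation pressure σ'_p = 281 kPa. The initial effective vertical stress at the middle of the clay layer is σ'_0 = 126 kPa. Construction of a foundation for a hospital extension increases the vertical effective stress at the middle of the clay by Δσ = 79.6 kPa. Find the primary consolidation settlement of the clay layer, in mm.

Final effective stress: σ'_f = 126 + 79.6 = 205.6 kPa.
σ'_f = 205.6 ≤ σ'_p = 281 kPa, so the clay remains overconsolidated and only the recompression index applies:
S_c = C_r·H/(1+e₀)·log₁₀(σ'_f/σ'_0) = 0.029×5.6/2.13×log₁₀(205.6/126)
    = 0.076244 × 0.21265 = 0.01621 m

S_c ≈ 16.2 mm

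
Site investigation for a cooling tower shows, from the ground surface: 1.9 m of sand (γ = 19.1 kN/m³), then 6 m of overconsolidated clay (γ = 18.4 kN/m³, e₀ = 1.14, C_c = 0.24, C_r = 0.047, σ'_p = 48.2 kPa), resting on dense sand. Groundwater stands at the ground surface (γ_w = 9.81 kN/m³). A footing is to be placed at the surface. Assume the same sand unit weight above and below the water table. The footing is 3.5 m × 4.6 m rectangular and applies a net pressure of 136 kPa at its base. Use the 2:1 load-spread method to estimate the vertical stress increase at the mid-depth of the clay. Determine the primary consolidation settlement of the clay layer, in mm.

Mid-depth of clay below the ground surface: z = 1.9 + 6/2 = 4.9 m.
Total vertical stress at mid-clay: σ_v = 19.1×1.9 + 18.4×3 = 91.49 kPa.
Pore pressure: u = 9.81×(4.9 − 0) = 48.069 kPa.
Initial effective stress: σ'_0 = σ_v − u = 91.49 − 48.069 = 43.421 kPa.
Stress increase at mid-clay by the 2:1 spreading method:
Δσ = qBL/((B+z)(L+z)) = 136×3.5×4.6/((3.5+4.9)(4.6+4.9)) = 27.439 kPa
Final effective stress: σ'_f = 43.421 + 27.439 = 70.86 kPa.
σ'_f = 70.86 > σ'_p = 48.2 kPa, so the stress path crosses the preconsolidation pressure — recompression up to σ'_p, then virgin compression beyond:
S_c = H/(1+e₀)·[C_r·log₁₀(σ'_p/σ'_0) + C_c·log₁₀(σ'_f/σ'_p)]
    = 6/2.14 × [0.047×log₁₀(48.2/43.421) + 0.24×log₁₀(70.86/48.2)]
    = 2.8037 × [0.0021313 + 0.040165] = 0.1186 m

S_c ≈ 119 mm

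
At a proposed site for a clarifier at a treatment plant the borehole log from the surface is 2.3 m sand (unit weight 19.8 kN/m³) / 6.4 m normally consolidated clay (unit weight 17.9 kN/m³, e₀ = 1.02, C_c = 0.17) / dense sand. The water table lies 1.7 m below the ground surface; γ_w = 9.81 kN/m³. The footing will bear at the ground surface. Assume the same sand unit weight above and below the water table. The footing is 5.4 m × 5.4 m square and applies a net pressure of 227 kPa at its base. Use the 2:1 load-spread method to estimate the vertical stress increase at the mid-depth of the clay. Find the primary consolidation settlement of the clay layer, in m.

Mid-depth of clay below the ground surface: z = 2.3 + 6.4/2 = 5.5 m.
Total vertical stress at mid-clay: σ_v = 19.8×2.3 + 17.9×3.2 = 102.82 kPa.
Pore pressure: u = 9.81×(5.5 − 1.7) = 37.278 kPa.
Initial effective stress: σ'_0 = σ_v − u = 102.82 − 37.278 = 65.542 kPa.
Stress increase at mid-clay by the 2:1 spreading method:
Δσ = qBL/((B+z)(L+z)) = 227×5.4×5.4/((5.4+5.5)(5.4+5.5)) = 55.713 kPa
Final effective stress: σ'_f = σ'_0 + Δσ = 65.542 + 55.713 = 121.25 kPa.
Normally consolidated clay, so the full stress increment lies on the virgin compression line:
S_c = C_c·H/(1+e₀)·log₁₀(σ'_f/σ'_0) = 0.17×6.4/(1+1.02)×log₁₀(121.25/65.542)
    = 0.53861 × 0.26716 = 0.1439 m

S_c ≈ 0.144 m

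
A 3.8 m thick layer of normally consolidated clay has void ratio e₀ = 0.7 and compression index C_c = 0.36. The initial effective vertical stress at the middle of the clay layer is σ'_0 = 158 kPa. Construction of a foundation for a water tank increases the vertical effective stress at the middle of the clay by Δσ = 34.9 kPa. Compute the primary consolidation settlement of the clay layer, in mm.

S_c ≈ 69.7 mm

Final effective stress: σ'_f = σ'_0 + Δσ = 158 + 34.9 = 192.9 kPa.
Normally consolidated clay, so the full stress increment lies on the virgin compression line:
S_c = C_c·H/(1+e₀)·log₁₀(σ'_f/σ'_0) = 0.36×3.8/(1+0.7)×log₁₀(192.9/158)
    = 0.80471 × 0.086675 = 0.06975 m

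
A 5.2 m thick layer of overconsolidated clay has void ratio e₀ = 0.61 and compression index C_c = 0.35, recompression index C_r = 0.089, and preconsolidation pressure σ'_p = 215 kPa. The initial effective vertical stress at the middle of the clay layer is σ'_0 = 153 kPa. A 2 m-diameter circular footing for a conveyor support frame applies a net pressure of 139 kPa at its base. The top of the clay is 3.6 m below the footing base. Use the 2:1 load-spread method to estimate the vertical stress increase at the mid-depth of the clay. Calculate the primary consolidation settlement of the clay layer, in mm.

S_c ≈ 6.57 mm

Mid-depth of clay below the footing base: z = 3.6 + 5.2/2 = 6.2 m.
Stress increase at mid-clay by the 2:1 spreading method:
Δσ ≈ qD²/(D+z)² = 139×2²/(2+6.2)² = 8.2689 kPa
Final effective stress: σ'_f = 153 + 8.2689 = 161.27 kPa.
σ'_f = 161.27 ≤ σ'_p = 215 kPa, so the clay remains overconsolidated and only the recompression index applies:
S_c = C_r·H/(1+e₀)·log₁₀(σ'_f/σ'_0) = 0.089×5.2/1.61×log₁₀(161.27/153)
    = 0.28745 × 0.022862 = 0.006572 m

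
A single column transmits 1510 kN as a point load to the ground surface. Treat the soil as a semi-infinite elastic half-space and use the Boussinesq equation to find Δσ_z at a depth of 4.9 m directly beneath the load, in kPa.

Δσ_z ≈ 30 kPa

Boussinesq vertical stress below a point load on an elastic half-space:
Δσ_z = 3P/(2πz²) · [1 + (r/z)²]^(−5/2)
r/z = 0/4.9 = 0; [1+(r/z)²]^(−5/2) = 1.
Δσ_z = 3×1510/(2π×4.9²) × 1 = 30.028 × 1 = 30.03 kPa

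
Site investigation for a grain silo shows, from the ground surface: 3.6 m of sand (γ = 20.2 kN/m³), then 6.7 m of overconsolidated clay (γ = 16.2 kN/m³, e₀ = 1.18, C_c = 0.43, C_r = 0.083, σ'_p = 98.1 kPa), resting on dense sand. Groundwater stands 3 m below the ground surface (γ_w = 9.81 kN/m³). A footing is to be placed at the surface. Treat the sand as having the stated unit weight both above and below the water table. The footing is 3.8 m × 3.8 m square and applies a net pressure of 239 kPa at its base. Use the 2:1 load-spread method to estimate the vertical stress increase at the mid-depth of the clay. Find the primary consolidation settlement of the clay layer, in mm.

S_c ≈ 118 mm

Mid-depth of clay below the ground surface: z = 3.6 + 6.7/2 = 6.95 m.
Total vertical stress at mid-clay: σ_v = 20.2×3.6 + 16.2×3.35 = 126.99 kPa.
Pore pressure: u = 9.81×(6.95 − 3) = 38.75 kPa.
Initial effective stress: σ'_0 = σ_v − u = 126.99 − 38.75 = 88.24 kPa.
Stress increase at mid-clay by the 2:1 spreading method:
Δσ = qBL/((B+z)(L+z)) = 239×3.8×3.8/((3.8+6.95)(3.8+6.95)) = 29.864 kPa
Final effective stress: σ'_f = 88.24 + 29.864 = 118.1 kPa.
σ'_f = 118.1 > σ'_p = 98.1 kPa, so the stress path crosses the preconsolidation pressure — recompression up to σ'_p, then virgin compression beyond:
S_c = H/(1+e₀)·[C_r·log₁₀(σ'_p/σ'_0) + C_c·log₁₀(σ'_f/σ'_p)]
    = 6.7/2.18 × [0.083×log₁₀(98.1/88.24) + 0.43×log₁₀(118.1/98.1)]
    = 3.0734 × [0.0038183 + 0.03465] = 0.1182 m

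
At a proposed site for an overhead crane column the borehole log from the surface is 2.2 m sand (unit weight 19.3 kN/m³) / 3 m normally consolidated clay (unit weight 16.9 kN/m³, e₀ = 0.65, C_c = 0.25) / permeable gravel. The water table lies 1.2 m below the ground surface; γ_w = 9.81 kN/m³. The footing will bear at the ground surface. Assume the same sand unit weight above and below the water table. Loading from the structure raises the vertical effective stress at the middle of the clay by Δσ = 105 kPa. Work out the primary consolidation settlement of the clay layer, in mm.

Mid-depth of clay below the ground surface: z = 2.2 + 3/2 = 3.7 m.
Total vertical stress at mid-clay: σ_v = 19.3×2.2 + 16.9×1.5 = 67.81 kPa.
Pore pressure: u = 9.81×(3.7 − 1.2) = 24.525 kPa.
Initial effective stress: σ'_0 = σ_v − u = 67.81 − 24.525 = 43.285 kPa.
Final effective stress: σ'_f = σ'_0 + Δσ = 43.285 + 105 = 148.28 kPa.
Normally consolidated clay, so the full stress increment lies on the virgin compression line:
S_c = C_c·H/(1+e₀)·log₁₀(σ'_f/σ'_0) = 0.25×3/(1+0.65)×log₁₀(148.28/43.285)
    = 0.45455 × 0.53475 = 0.2431 m

S_c ≈ 243 mm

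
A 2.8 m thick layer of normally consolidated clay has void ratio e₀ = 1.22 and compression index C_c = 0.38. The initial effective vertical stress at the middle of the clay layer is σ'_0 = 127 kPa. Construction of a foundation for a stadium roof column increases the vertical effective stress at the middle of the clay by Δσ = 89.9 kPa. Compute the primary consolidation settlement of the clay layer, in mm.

S_c ≈ 111 mm

Final effective stress: σ'_f = σ'_0 + Δσ = 127 + 89.9 = 216.9 kPa.
Normally consolidated clay, so the full stress increment lies on the virgin compression line:
S_c = C_c·H/(1+e₀)·log₁₀(σ'_f/σ'_0) = 0.38×2.8/(1+1.22)×log₁₀(216.9/127)
    = 0.47928 × 0.23246 = 0.1114 m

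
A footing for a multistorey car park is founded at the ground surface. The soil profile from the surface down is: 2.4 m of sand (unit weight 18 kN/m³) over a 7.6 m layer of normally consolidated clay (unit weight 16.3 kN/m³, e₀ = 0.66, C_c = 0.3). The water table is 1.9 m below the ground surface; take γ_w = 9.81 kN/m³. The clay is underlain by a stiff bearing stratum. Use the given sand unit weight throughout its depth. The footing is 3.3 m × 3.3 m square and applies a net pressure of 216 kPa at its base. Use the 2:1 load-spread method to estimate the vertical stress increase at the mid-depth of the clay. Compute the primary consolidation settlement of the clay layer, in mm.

Mid-depth of clay below the ground surface: z = 2.4 + 7.6/2 = 6.2 m.
Total vertical stress at mid-clay: σ_v = 18×2.4 + 16.3×3.8 = 105.14 kPa.
Pore pressure: u = 9.81×(6.2 − 1.9) = 42.183 kPa.
Initial effective stress: σ'_0 = σ_v − u = 105.14 − 42.183 = 62.957 kPa.
Stress increase at mid-clay by the 2:1 spreading method:
Δσ = qBL/((B+z)(L+z)) = 216×3.3×3.3/((3.3+6.2)(3.3+6.2)) = 26.064 kPa
Final effective stress: σ'_f = σ'_0 + Δσ = 62.957 + 26.064 = 89.021 kPa.
Normally consolidated clay, so the full stress increment lies on the virgin compression line:
S_c = C_c·H/(1+e₀)·log₁₀(σ'_f/σ'_0) = 0.3×7.6/(1+0.66)×log₁₀(89.021/62.957)
    = 1.3735 × 0.15045 = 0.2066 m

S_c ≈ 207 mm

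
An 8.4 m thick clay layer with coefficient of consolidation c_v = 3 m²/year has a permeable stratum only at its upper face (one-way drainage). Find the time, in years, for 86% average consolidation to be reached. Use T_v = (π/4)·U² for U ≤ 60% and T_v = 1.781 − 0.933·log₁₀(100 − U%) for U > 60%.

t ≈ 16.7 years

Drainage path length: H_d = H = 8.4 m (single drainage).
U > 60%: T_v = 1.781 − 0.933·log₁₀(100 − 86) = 0.71166.
t = T_v·H_d²/c_v = 0.71166×8.4²/3 = 16.74 years.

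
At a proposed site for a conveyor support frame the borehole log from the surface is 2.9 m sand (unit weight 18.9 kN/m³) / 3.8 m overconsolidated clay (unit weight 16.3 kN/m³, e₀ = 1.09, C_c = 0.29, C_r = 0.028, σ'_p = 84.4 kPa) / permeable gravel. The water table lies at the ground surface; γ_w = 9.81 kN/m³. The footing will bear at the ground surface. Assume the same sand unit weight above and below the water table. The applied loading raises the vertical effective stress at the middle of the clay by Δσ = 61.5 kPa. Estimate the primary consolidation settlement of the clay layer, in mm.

Mid-depth of clay below the ground surface: z = 2.9 + 3.8/2 = 4.8 m.
Total vertical stress at mid-clay: σ_v = 18.9×2.9 + 16.3×1.9 = 85.78 kPa.
Pore pressure: u = 9.81×(4.8 − 0) = 47.088 kPa.
Initial effective stress: σ'_0 = σ_v − u = 85.78 − 47.088 = 38.692 kPa.
Final effective stress: σ'_f = 38.692 + 61.5 = 100.19 kPa.
σ'_f = 100.19 > σ'_p = 84.4 kPa, so the stress path crosses the preconsolidation pressure — recompression up to σ'_p, then virgin compression beyond:
S_c = H/(1+e₀)·[C_r·log₁₀(σ'_p/σ'_0) + C_c·log₁₀(σ'_f/σ'_p)]
    = 3.8/2.09 × [0.028×log₁₀(84.4/38.692) + 0.29×log₁₀(100.19/84.4)]
    = 1.8182 × [0.0094842 + 0.0216] = 0.05652 m

S_c ≈ 56.5 mm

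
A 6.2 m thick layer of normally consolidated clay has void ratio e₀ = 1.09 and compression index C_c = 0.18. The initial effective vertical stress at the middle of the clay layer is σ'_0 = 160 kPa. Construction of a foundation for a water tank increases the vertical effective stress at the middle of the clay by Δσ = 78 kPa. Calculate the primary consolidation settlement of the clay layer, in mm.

S_c ≈ 92.1 mm

Final effective stress: σ'_f = σ'_0 + Δσ = 160 + 78 = 238 kPa.
Normally consolidated clay, so the full stress increment lies on the virgin compression line:
S_c = C_c·H/(1+e₀)·log₁₀(σ'_f/σ'_0) = 0.18×6.2/(1+1.09)×log₁₀(238/160)
    = 0.53397 × 0.17246 = 0.09209 m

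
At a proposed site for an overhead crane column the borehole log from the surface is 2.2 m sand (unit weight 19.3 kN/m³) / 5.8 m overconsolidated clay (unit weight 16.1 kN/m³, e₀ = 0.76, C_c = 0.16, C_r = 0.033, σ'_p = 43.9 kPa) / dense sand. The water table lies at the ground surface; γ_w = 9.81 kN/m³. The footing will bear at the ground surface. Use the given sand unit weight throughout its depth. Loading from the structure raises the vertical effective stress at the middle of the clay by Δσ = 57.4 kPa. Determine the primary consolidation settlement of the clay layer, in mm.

Mid-depth of clay below the ground surface: z = 2.2 + 5.8/2 = 5.1 m.
Total vertical stress at mid-clay: σ_v = 19.3×2.2 + 16.1×2.9 = 89.15 kPa.
Pore pressure: u = 9.81×(5.1 − 0) = 50.031 kPa.
Initial effective stress: σ'_0 = σ_v − u = 89.15 − 50.031 = 39.119 kPa.
Final effective stress: σ'_f = 39.119 + 57.4 = 96.519 kPa.
σ'_f = 96.519 > σ'_p = 43.9 kPa, so the stress path crosses the preconsolidation pressure — recompression up to σ'_p, then virgin compression beyond:
S_c = H/(1+e₀)·[C_r·log₁₀(σ'_p/σ'_0) + C_c·log₁₀(σ'_f/σ'_p)]
    = 5.8/1.76 × [0.033×log₁₀(43.9/39.119) + 0.16×log₁₀(96.519/43.9)]
    = 3.2955 × [0.0016525 + 0.054744] = 0.1859 m

S_c ≈ 186 mm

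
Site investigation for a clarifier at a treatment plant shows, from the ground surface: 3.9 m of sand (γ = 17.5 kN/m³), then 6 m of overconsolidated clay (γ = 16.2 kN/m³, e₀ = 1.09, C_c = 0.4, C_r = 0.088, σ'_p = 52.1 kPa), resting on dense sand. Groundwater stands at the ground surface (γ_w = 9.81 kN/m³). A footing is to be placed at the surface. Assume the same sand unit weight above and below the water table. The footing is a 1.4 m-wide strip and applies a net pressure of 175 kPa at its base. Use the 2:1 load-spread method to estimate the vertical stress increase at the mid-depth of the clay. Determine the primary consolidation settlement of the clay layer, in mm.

Mid-depth of clay below the ground surface: z = 3.9 + 6/2 = 6.9 m.
Total vertical stress at mid-clay: σ_v = 17.5×3.9 + 16.2×3 = 116.85 kPa.
Pore pressure: u = 9.81×(6.9 − 0) = 67.689 kPa.
Initial effective stress: σ'_0 = σ_v − u = 116.85 − 67.689 = 49.161 kPa.
Stress increase at mid-clay by the 2:1 spreading method:
Δσ = qB/(B+z) = 175×1.4/(1.4+6.9) = 29.518 kPa
Final effective stress: σ'_f = 49.161 + 29.518 = 78.679 kPa.
σ'_f = 78.679 > σ'_p = 52.1 kPa, so the stress path crosses the preconsolidation pressure — recompression up to σ'_p, then virgin compression beyond:
S_c = H/(1+e₀)·[C_r·log₁₀(σ'_p/σ'_0) + C_c·log₁₀(σ'_f/σ'_p)]
    = 6/2.09 × [0.088×log₁₀(52.1/49.161) + 0.4×log₁₀(78.679/52.1)]
    = 2.8708 × [0.0022191 + 0.071608] = 0.2119 m

S_c ≈ 212 mm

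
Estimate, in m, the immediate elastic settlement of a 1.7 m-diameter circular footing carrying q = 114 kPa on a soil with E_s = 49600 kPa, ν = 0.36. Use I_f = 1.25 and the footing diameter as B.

S_e ≈ 0.00425 m

Immediate (elastic) settlement: S_e = q·B·(1−ν²)/E_s · I_f.
S_e = 114 × 1.7 × (1 − 0.36²) / 49600 × 1.25
    = 114 × 1.7 × 0.8704 / 49600 × 1.25
    = 0.004251 m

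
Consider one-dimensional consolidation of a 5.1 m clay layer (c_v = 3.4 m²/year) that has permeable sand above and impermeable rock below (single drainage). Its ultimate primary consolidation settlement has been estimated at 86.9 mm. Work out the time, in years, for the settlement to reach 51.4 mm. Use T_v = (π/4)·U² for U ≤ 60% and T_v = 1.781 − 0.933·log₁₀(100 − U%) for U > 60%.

t ≈ 2.1 years

Drainage path length: H_d = H = 5.1 m (single drainage).
U = S(t)/S_ult = 51.4/86.9 = 0.5915.
U ≤ 60%: T_v = (π/4)·U² = (π/4)×0.59148² = 0.27477.
t = T_v·H_d²/c_v = 0.27477×5.1²/3.4 = 2.102 years.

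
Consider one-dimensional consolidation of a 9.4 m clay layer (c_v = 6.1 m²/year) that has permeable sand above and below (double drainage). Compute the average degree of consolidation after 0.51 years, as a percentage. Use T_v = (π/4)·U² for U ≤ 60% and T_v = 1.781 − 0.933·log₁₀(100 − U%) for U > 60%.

Drainage path length: H_d = H/2 = 4.7 m (double drainage).
T_v = c_v·t/H_d² = 6.1×0.51/4.7² = 0.14083.
T_v = 0.14083 corresponds to the U ≤ 60% branch:
U = √(4T_v/π) = 0.4235

U ≈ 42.3 %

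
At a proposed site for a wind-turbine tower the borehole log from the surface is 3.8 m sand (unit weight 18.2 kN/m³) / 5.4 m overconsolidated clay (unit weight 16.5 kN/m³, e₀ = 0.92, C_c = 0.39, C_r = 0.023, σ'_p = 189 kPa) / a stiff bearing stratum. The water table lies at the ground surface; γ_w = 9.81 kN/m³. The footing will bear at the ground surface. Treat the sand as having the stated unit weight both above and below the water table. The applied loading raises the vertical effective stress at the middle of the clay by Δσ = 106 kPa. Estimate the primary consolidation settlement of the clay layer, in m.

S_c ≈ 0.032 m

Mid-depth of clay below the ground surface: z = 3.8 + 5.4/2 = 6.5 m.
Total vertical stress at mid-clay: σ_v = 18.2×3.8 + 16.5×2.7 = 113.71 kPa.
Pore pressure: u = 9.81×(6.5 − 0) = 63.765 kPa.
Initial effective stress: σ'_0 = σ_v − u = 113.71 − 63.765 = 49.945 kPa.
Final effective stress: σ'_f = 49.945 + 106 = 155.94 kPa.
σ'_f = 155.94 ≤ σ'_p = 189 kPa, so the clay remains overconsolidated and only the recompression index applies:
S_c = C_r·H/(1+e₀)·log₁₀(σ'_f/σ'_0) = 0.023×5.4/1.92×log₁₀(155.94/49.945)
    = 0.064687 × 0.49447 = 0.03199 m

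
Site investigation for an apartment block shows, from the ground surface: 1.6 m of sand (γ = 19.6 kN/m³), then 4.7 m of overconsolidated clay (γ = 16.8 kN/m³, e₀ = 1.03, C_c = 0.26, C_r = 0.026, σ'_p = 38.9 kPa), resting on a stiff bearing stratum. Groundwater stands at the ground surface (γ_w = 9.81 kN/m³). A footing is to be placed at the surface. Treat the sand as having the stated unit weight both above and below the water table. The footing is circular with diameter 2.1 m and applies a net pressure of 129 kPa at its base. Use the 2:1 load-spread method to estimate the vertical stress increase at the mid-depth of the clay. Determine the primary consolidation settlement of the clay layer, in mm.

Mid-depth of clay below the ground surface: z = 1.6 + 4.7/2 = 3.95 m.
Total vertical stress at mid-clay: σ_v = 19.6×1.6 + 16.8×2.35 = 70.84 kPa.
Pore pressure: u = 9.81×(3.95 − 0) = 38.75 kPa.
Initial effective stress: σ'_0 = σ_v − u = 70.84 − 38.75 = 32.09 kPa.
Stress increase at mid-clay by the 2:1 spreading method:
Δσ ≈ qD²/(D+z)² = 129×2.1²/(2.1+3.95)² = 15.542 kPa
Final effective stress: σ'_f = 32.09 + 15.542 = 47.632 kPa.
σ'_f = 47.632 > σ'_p = 38.9 kPa, so the stress path crosses the preconsolidation pressure — recompression up to σ'_p, then virgin compression beyond:
S_c = H/(1+e₀)·[C_r·log₁₀(σ'_p/σ'_0) + C_c·log₁₀(σ'_f/σ'_p)]
    = 4.7/2.03 × [0.026×log₁₀(38.9/32.09) + 0.26×log₁₀(47.632/38.9)]
    = 2.3153 × [0.0021731 + 0.022867] = 0.05798 m

S_c ≈ 58 mm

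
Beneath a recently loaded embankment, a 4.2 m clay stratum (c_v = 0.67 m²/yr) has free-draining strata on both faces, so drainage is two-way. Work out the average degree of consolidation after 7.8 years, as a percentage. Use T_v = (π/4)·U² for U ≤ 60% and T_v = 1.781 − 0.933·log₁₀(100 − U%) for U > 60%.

U ≈ 95.6 %

Drainage path length: H_d = H/2 = 2.1 m (double drainage).
T_v = c_v·t/H_d² = 0.67×7.8/2.1² = 1.185.
T_v = 1.185 corresponds to the U > 60% branch:
U = 1 − 10^((1.781 − T_v)/0.933)/100 = 0.9565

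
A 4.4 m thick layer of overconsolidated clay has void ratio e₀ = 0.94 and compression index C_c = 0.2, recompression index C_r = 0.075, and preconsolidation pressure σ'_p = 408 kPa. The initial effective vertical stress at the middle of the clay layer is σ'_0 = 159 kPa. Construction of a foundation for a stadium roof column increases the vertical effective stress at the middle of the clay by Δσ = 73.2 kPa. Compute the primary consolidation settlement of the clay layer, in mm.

Final effective stress: σ'_f = 159 + 73.2 = 232.2 kPa.
σ'_f = 232.2 ≤ σ'_p = 408 kPa, so the clay remains overconsolidated and only the recompression index applies:
S_c = C_r·H/(1+e₀)·log₁₀(σ'_f/σ'_0) = 0.075×4.4/1.94×log₁₀(232.2/159)
    = 0.1701 × 0.16447 = 0.02798 m

S_c ≈ 28 mm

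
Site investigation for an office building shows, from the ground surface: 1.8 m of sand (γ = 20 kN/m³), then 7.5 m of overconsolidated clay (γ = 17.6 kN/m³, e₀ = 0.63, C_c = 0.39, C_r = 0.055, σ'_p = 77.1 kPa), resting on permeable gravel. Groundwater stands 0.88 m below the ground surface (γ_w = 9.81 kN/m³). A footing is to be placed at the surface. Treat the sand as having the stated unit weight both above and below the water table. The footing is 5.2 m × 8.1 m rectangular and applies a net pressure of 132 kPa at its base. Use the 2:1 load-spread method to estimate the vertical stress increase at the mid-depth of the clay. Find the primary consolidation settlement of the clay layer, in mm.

Mid-depth of clay below the ground surface: z = 1.8 + 7.5/2 = 5.55 m.
Total vertical stress at mid-clay: σ_v = 20×1.8 + 17.6×3.75 = 102 kPa.
Pore pressure: u = 9.81×(5.55 − 0.88) = 45.813 kPa.
Initial effective stress: σ'_0 = σ_v − u = 102 − 45.813 = 56.187 kPa.
Stress increase at mid-clay by the 2:1 spreading method:
Δσ = qBL/((B+z)(L+z)) = 132×5.2×8.1/((5.2+5.55)(8.1+5.55)) = 37.89 kPa
Final effective stress: σ'_f = 56.187 + 37.89 = 94.077 kPa.
σ'_f = 94.077 > σ'_p = 77.1 kPa, so the stress path crosses the preconsolidation pressure — recompression up to σ'_p, then virgin compression beyond:
S_c = H/(1+e₀)·[C_r·log₁₀(σ'_p/σ'_0) + C_c·log₁₀(σ'_f/σ'_p)]
    = 7.5/1.63 × [0.055×log₁₀(77.1/56.187) + 0.39×log₁₀(94.077/77.1)]
    = 4.6012 × [0.007558 + 0.033707] = 0.1899 m

S_c ≈ 190 mm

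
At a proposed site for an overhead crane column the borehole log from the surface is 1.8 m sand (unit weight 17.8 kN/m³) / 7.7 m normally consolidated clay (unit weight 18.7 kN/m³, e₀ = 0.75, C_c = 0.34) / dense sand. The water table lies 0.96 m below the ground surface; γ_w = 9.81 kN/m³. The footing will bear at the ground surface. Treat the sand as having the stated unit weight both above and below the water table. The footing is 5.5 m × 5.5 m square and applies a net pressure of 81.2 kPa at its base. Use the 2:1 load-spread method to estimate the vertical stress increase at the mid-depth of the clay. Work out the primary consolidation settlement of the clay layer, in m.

Mid-depth of clay below the ground surface: z = 1.8 + 7.7/2 = 5.65 m.
Total vertical stress at mid-clay: σ_v = 17.8×1.8 + 18.7×3.85 = 104.03 kPa.
Pore pressure: u = 9.81×(5.65 − 0.96) = 46.009 kPa.
Initial effective stress: σ'_0 = σ_v − u = 104.03 − 46.009 = 58.021 kPa.
Stress increase at mid-clay by the 2:1 spreading method:
Δσ = qBL/((B+z)(L+z)) = 81.2×5.5×5.5/((5.5+5.65)(5.5+5.65)) = 19.757 kPa
Final effective stress: σ'_f = σ'_0 + Δσ = 58.021 + 19.757 = 77.778 kPa.
Normally consolidated clay, so the full stress increment lies on the virgin compression line:
S_c = C_c·H/(1+e₀)·log₁₀(σ'_f/σ'_0) = 0.34×7.7/(1+0.75)×log₁₀(77.778/58.021)
    = 1.496 × 0.12727 = 0.1904 m

S_c ≈ 0.19 m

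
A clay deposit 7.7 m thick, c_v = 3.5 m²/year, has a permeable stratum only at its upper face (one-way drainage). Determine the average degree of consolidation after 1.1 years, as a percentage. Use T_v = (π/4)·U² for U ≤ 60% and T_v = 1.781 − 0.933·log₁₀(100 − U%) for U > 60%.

Drainage path length: H_d = H = 7.7 m (single drainage).
T_v = c_v·t/H_d² = 3.5×1.1/7.7² = 0.064935.
T_v = 0.064935 corresponds to the U ≤ 60% branch:
U = √(4T_v/π) = 0.2875

U ≈ 28.8 %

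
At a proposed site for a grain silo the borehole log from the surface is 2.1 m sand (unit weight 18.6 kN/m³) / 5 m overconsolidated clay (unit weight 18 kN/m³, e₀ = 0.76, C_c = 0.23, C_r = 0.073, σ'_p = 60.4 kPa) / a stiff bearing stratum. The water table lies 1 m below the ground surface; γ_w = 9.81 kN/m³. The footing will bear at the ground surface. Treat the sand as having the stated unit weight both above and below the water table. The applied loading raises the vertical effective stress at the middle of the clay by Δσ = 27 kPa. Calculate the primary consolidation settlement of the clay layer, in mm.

Mid-depth of clay below the ground surface: z = 2.1 + 5/2 = 4.6 m.
Total vertical stress at mid-clay: σ_v = 18.6×2.1 + 18×2.5 = 84.06 kPa.
Pore pressure: u = 9.81×(4.6 − 1) = 35.316 kPa.
Initial effective stress: σ'_0 = σ_v − u = 84.06 − 35.316 = 48.744 kPa.
Final effective stress: σ'_f = 48.744 + 27 = 75.744 kPa.
σ'_f = 75.744 > σ'_p = 60.4 kPa, so the stress path crosses the preconsolidation pressure — recompression up to σ'_p, then virgin compression beyond:
S_c = H/(1+e₀)·[C_r·log₁₀(σ'_p/σ'_0) + C_c·log₁₀(σ'_f/σ'_p)]
    = 5/1.76 × [0.073×log₁₀(60.4/48.744) + 0.23×log₁₀(75.744/60.4)]
    = 2.8409 × [0.0067975 + 0.022612] = 0.08355 m

S_c ≈ 83.5 mm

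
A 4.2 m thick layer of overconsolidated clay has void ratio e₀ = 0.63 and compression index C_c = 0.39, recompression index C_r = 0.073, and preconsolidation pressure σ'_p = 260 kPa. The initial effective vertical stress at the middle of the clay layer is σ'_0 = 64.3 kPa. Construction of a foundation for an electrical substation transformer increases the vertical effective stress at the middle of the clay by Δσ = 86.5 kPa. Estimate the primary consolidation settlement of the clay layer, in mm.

S_c ≈ 69.6 mm

Final effective stress: σ'_f = 64.3 + 86.5 = 150.8 kPa.
σ'_f = 150.8 ≤ σ'_p = 260 kPa, so the clay remains overconsolidated and only the recompression index applies:
S_c = C_r·H/(1+e₀)·log₁₀(σ'_f/σ'_0) = 0.073×4.2/1.63×log₁₀(150.8/64.3)
    = 0.1881 × 0.37019 = 0.06963 m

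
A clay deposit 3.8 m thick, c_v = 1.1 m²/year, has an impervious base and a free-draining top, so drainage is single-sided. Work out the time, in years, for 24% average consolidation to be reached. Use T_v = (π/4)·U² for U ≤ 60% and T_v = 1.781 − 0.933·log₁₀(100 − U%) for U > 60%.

t ≈ 0.594 years

Drainage path length: H_d = H = 3.8 m (single drainage).
U ≤ 60%: T_v = (π/4)·U² = (π/4)×0.24² = 0.045239.
t = T_v·H_d²/c_v = 0.045239×3.8²/1.1 = 0.5939 years.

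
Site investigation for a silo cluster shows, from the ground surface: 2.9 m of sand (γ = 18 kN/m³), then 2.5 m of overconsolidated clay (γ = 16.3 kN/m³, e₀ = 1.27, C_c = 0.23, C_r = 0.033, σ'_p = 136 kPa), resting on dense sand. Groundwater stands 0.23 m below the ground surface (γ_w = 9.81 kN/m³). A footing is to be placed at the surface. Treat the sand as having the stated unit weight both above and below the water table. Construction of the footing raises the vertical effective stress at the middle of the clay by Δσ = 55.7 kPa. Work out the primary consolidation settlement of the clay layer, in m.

Mid-depth of clay below the ground surface: z = 2.9 + 2.5/2 = 4.15 m.
Total vertical stress at mid-clay: σ_v = 18×2.9 + 16.3×1.25 = 72.575 kPa.
Pore pressure: u = 9.81×(4.15 − 0.23) = 38.455 kPa.
Initial effective stress: σ'_0 = σ_v − u = 72.575 − 38.455 = 34.12 kPa.
Final effective stress: σ'_f = 34.12 + 55.7 = 89.82 kPa.
σ'_f = 89.82 ≤ σ'_p = 136 kPa, so the clay remains overconsolidated and only the recompression index applies:
S_c = C_r·H/(1+e₀)·log₁₀(σ'_f/σ'_0) = 0.033×2.5/2.27×log₁₀(89.82/34.12)
    = 0.036343 × 0.42036 = 0.01528 m

S_c ≈ 0.0153 m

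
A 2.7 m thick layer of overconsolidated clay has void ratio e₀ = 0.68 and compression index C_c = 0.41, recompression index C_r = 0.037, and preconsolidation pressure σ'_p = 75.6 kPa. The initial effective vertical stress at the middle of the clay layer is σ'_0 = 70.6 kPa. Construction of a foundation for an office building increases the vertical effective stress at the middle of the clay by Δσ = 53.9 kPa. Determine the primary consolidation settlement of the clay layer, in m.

Final effective stress: σ'_f = 70.6 + 53.9 = 124.5 kPa.
σ'_f = 124.5 > σ'_p = 75.6 kPa, so the stress path crosses the preconsolidation pressure — recompression up to σ'_p, then virgin compression beyond:
S_c = H/(1+e₀)·[C_r·log₁₀(σ'_p/σ'_0) + C_c·log₁₀(σ'_f/σ'_p)]
    = 2.7/1.68 × [0.037×log₁₀(75.6/70.6) + 0.41×log₁₀(124.5/75.6)]
    = 1.6071 × [0.0010995 + 0.088825] = 0.1445 m

S_c ≈ 0.145 m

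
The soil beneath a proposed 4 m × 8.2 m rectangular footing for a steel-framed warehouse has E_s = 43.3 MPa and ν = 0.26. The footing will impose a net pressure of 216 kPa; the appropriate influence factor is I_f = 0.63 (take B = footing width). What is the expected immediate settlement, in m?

S_e ≈ 0.0117 m

Immediate (elastic) settlement: S_e = q·B·(1−ν²)/E_s · I_f.
E_s = 43.3 MPa = 43300 kPa.
S_e = 216 × 4 × (1 − 0.26²) / 43300 × 0.63
    = 216 × 4 × 0.9324 / 43300 × 0.63
    = 0.01172 m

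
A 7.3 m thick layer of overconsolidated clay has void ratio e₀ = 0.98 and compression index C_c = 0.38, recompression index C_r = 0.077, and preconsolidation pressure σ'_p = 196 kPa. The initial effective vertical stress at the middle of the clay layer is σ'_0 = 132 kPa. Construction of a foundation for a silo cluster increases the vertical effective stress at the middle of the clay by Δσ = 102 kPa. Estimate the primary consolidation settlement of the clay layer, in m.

S_c ≈ 0.157 m

Final effective stress: σ'_f = 132 + 102 = 234 kPa.
σ'_f = 234 > σ'_p = 196 kPa, so the stress path crosses the preconsolidation pressure — recompression up to σ'_p, then virgin compression beyond:
S_c = H/(1+e₀)·[C_r·log₁₀(σ'_p/σ'_0) + C_c·log₁₀(σ'_f/σ'_p)]
    = 7.3/1.98 × [0.077×log₁₀(196/132) + 0.38×log₁₀(234/196)]
    = 3.6869 × [0.01322 + 0.029245] = 0.1566 m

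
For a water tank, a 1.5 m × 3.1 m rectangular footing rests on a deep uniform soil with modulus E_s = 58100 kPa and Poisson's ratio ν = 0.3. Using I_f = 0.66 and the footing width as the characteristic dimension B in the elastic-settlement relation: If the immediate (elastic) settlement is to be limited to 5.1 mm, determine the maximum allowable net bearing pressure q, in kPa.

q ≈ 329 kPa

S_e = q·B·(1−ν²)/E_s · I_f  ⇒  q = S_e·E_s / (B·(1−ν²)·I_f).
q = 0.0051 × 58100 / (1.5 × 0.91 × 0.66) = 328.9 kPa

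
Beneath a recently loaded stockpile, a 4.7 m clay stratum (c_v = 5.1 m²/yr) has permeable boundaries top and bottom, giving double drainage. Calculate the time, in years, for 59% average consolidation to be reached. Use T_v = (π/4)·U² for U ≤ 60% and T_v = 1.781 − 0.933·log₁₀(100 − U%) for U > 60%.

t ≈ 0.296 years

Drainage path length: H_d = H/2 = 2.35 m (double drainage).
U ≤ 60%: T_v = (π/4)·U² = (π/4)×0.59² = 0.2734.
t = T_v·H_d²/c_v = 0.2734×2.35²/5.1 = 0.296 years.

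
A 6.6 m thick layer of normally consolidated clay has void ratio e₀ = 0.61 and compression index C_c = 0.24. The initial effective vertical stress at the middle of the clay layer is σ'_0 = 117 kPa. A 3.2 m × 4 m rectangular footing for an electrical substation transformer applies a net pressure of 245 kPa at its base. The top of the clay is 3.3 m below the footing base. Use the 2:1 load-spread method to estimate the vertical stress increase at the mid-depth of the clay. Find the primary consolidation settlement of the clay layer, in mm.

S_c ≈ 98.1 mm

Mid-depth of clay below the footing base: z = 3.3 + 6.6/2 = 6.6 m.
Stress increase at mid-clay by the 2:1 spreading method:
Δσ = qBL/((B+z)(L+z)) = 245×3.2×4/((3.2+6.6)(4+6.6)) = 30.189 kPa
Final effective stress: σ'_f = σ'_0 + Δσ = 117 + 30.189 = 147.19 kPa.
Normally consolidated clay, so the full stress increment lies on the virgin compression line:
S_c = C_c·H/(1+e₀)·log₁₀(σ'_f/σ'_0) = 0.24×6.6/(1+0.61)×log₁₀(147.19/117)
    = 0.98385 × 0.099692 = 0.09808 m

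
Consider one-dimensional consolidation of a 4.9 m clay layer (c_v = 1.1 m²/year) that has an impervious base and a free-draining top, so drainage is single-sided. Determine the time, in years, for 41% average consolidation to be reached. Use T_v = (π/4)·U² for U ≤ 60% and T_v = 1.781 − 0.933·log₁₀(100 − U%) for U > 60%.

t ≈ 2.88 years

Drainage path length: H_d = H = 4.9 m (single drainage).
U ≤ 60%: T_v = (π/4)·U² = (π/4)×0.41² = 0.13203.
t = T_v·H_d²/c_v = 0.13203×4.9²/1.1 = 2.882 years.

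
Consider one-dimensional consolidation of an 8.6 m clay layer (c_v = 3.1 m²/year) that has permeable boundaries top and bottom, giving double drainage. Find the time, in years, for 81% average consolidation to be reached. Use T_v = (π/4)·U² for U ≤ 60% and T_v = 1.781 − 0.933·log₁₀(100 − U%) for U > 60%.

t ≈ 3.51 years

Drainage path length: H_d = H/2 = 4.3 m (double drainage).
U > 60%: T_v = 1.781 − 0.933·log₁₀(100 − 81) = 0.58792.
t = T_v·H_d²/c_v = 0.58792×4.3²/3.1 = 3.507 years.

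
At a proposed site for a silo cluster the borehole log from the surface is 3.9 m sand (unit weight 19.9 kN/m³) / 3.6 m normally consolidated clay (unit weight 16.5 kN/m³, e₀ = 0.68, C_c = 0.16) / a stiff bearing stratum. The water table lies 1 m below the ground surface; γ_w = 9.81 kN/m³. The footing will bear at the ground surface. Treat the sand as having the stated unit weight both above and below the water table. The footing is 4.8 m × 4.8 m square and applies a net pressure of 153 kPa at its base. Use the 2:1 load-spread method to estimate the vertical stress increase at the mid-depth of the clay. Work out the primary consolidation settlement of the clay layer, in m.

Mid-depth of clay below the ground surface: z = 3.9 + 3.6/2 = 5.7 m.
Total vertical stress at mid-clay: σ_v = 19.9×3.9 + 16.5×1.8 = 107.31 kPa.
Pore pressure: u = 9.81×(5.7 − 1) = 46.107 kPa.
Initial effective stress: σ'_0 = σ_v − u = 107.31 − 46.107 = 61.203 kPa.
Stress increase at mid-clay by the 2:1 spreading method:
Δσ = qBL/((B+z)(L+z)) = 153×4.8×4.8/((4.8+5.7)(4.8+5.7)) = 31.974 kPa
Final effective stress: σ'_f = σ'_0 + Δσ = 61.203 + 31.974 = 93.177 kPa.
Normally consolidated clay, so the full stress increment lies on the virgin compression line:
S_c = C_c·H/(1+e₀)·log₁₀(σ'_f/σ'_0) = 0.16×3.6/(1+0.68)×log₁₀(93.177/61.203)
    = 0.34286 × 0.18254 = 0.06259 m

S_c ≈ 0.0626 m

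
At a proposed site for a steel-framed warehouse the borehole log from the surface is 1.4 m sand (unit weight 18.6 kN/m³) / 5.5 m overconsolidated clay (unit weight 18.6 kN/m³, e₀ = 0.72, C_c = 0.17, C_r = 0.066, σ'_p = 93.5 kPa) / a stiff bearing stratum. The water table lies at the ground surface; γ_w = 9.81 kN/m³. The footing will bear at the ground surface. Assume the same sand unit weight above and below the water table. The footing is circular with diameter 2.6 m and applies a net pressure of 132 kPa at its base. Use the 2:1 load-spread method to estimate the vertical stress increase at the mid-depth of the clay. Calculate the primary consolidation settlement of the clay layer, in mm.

S_c ≈ 39.4 mm

Mid-depth of clay below the ground surface: z = 1.4 + 5.5/2 = 4.15 m.
Total vertical stress at mid-clay: σ_v = 18.6×1.4 + 18.6×2.75 = 77.19 kPa.
Pore pressure: u = 9.81×(4.15 − 0) = 40.712 kPa.
Initial effective stress: σ'_0 = σ_v − u = 77.19 − 40.712 = 36.478 kPa.
Stress increase at mid-clay by the 2:1 spreading method:
Δσ ≈ qD²/(D+z)² = 132×2.6²/(2.6+4.15)² = 19.585 kPa
Final effective stress: σ'_f = 36.478 + 19.585 = 56.063 kPa.
σ'_f = 56.063 ≤ σ'_p = 93.5 kPa, so the clay remains overconsolidated and only the recompression index applies:
S_c = C_r·H/(1+e₀)·log₁₀(σ'_f/σ'_0) = 0.066×5.5/1.72×log₁₀(56.063/36.478)
    = 0.21105 × 0.18665 = 0.03939 m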